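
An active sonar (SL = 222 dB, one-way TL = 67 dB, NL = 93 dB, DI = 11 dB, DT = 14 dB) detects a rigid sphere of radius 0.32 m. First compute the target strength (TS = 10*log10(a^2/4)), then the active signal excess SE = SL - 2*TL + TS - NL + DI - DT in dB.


Step 1: TS = 10*log10(0.32^2/4) = -15.92 dB
Step 2: SE = SL - 2*TL + TS - NL + DI - DT = 222 - 2*67 + (-15.92) - 93 + 11 - 14 = -23.92

-23.92 dB


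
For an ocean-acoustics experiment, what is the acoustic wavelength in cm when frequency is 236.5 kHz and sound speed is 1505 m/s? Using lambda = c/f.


lambda = c/f = 1505 / 236500 = 0.0064 m = 0.64 cm

0.64 cm


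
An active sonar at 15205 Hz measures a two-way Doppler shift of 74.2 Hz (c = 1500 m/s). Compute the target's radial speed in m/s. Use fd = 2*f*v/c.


From fd = 2*f*v/c, v = c*fd/(2*f) = 1500 * 74.2 / (2*15205) = 3.66

3.66 m/s


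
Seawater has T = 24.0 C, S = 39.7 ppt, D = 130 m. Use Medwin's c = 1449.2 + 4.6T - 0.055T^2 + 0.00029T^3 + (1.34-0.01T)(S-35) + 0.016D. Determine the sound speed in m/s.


c = 1449.2 + 4.6*24.0 - 0.055*24.0^2 + 0.00029*24.0^3 + (1.34 - 0.01*24.0)*(39.7 - 35) + 0.016*130 = 1539.18

1539.18 m/s


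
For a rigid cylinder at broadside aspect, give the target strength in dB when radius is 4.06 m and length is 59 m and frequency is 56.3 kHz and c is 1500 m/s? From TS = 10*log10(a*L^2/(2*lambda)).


54.24 dB


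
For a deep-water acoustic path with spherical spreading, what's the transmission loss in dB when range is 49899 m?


TL = 20*log10(49899) = 93.96

93.96 dB


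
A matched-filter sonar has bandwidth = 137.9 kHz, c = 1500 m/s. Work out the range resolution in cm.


0.54 cm


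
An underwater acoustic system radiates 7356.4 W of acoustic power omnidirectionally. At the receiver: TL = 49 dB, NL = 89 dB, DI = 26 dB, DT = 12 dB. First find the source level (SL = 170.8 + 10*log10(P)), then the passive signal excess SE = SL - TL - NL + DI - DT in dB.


Step 1: SL = 170.8 + 10*log10(7356.4) = 209.47 dB
Step 2: SE = SL - TL - NL + DI - DT = 209.47 - 49 - 89 + 26 - 12 = 85.47

85.47 dB


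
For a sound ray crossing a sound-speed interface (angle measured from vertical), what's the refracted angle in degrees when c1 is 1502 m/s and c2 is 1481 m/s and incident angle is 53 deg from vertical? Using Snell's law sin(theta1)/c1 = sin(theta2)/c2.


51.95 deg


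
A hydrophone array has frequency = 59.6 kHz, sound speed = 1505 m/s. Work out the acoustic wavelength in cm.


lambda = c/f = 1505 / 59600 = 0.0253 m = 2.53 cm

2.53 cm


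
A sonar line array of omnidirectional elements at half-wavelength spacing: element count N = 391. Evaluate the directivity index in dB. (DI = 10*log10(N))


DI = 10*log10(391) = 25.92

25.92 dB


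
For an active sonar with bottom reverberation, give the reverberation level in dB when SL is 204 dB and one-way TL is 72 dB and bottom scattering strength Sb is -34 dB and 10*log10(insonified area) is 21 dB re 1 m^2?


RL = SL - 2*TL + Sb + 10*log10(A) = 204 - 2*72 + (-34) + 21 = 47

47 dB


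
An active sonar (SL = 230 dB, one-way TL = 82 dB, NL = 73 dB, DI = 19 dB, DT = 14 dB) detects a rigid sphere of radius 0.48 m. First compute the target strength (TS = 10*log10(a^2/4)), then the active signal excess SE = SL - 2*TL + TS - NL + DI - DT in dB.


Step 1: TS = 10*log10(0.48^2/4) = -12.4 dB
Step 2: SE = SL - 2*TL + TS - NL + DI - DT = 230 - 2*82 + (-12.4) - 73 + 19 - 14 = -14.4

-14.4 dB


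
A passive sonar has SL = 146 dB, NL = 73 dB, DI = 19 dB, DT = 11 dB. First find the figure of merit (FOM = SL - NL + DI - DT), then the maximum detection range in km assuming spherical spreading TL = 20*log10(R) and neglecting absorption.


Step 1: FOM = SL - NL + DI - DT = 146 - 73 + 19 - 11 = 81 dB
Step 2: at max range FOM = TL = 20*log10(R), so R = 10^(81/20) = 11220.18 m = 11.22 km

11.22 km


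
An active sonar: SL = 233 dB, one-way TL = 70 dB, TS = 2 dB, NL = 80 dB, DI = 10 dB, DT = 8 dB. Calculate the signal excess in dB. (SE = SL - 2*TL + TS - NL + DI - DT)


17 dB


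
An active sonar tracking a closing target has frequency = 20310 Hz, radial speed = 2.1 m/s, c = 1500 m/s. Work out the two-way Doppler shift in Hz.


fd = 2*f*v/c = 2 * 20310 * 2.1 / 1500 = 56.87

56.87 Hz


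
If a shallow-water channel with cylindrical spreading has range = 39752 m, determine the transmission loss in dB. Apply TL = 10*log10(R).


45.99 dB


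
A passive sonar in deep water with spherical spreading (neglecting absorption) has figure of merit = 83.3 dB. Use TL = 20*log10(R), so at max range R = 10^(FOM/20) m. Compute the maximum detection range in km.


14.62 km


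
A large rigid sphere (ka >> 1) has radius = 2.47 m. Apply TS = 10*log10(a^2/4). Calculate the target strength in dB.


1.83 dB


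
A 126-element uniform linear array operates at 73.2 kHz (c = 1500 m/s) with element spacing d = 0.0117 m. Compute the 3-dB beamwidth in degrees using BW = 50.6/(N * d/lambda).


0.7 deg


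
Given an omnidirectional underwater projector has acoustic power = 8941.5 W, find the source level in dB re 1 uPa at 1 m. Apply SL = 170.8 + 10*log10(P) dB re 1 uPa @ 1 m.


210.31 dB


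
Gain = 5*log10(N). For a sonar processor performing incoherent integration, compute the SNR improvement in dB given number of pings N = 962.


14.92 dB


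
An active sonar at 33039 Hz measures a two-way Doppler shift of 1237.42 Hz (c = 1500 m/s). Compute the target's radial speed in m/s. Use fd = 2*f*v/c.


From fd = 2*f*v/c, v = c*fd/(2*f) = 1500 * 1237.42 / (2*33039) = 28.09

28.09 m/s


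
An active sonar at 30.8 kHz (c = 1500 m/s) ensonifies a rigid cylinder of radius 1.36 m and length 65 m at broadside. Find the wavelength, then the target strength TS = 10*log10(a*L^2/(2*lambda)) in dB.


Step 1: lambda = c/f = 1500/30800 = 0.0487 m
Step 2: TS = 10*log10(a*L^2/(2*lambda)) = 10*log10(1.36*65^2/(2*0.0487)) = 47.71

47.71 dB


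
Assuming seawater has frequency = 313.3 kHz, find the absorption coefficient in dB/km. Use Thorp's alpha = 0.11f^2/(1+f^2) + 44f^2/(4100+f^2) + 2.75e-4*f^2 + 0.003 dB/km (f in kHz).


f^2 = 98156.89
alpha = 0.11*98156.89/(1+98156.89) + 44*98156.89/(4100+98156.89) + 2.75e-4*98156.89 + 0.003 = 69.342

69.342 dB/km


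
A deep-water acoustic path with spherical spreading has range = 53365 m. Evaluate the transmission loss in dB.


TL = 20*log10(53365) = 94.55

94.55 dB


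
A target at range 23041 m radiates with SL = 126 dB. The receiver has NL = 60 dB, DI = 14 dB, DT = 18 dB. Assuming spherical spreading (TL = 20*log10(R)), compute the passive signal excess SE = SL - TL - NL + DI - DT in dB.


Step 1: TL = 20*log10(23041) = 87.25 dB
Step 2: SE = 126 - 87.25 - 60 + 14 - 18 = -25.25

-25.25 dB


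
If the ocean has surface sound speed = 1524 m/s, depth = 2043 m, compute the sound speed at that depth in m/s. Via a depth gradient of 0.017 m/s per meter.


c = 1524 + 0.017 * 2043 = 1558.731

1558.731 m/s


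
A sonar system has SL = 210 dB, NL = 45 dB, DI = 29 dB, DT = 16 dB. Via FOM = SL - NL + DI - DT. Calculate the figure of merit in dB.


FOM = SL - NL + DI - DT = 210 - 45 + 29 - 16 = 178

178 dB


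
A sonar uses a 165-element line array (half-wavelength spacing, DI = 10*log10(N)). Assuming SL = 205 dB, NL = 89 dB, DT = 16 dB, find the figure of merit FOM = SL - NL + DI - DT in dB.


Step 1: DI = 10*log10(165) = 22.17 dB
Step 2: FOM = SL - NL + DI - DT = 205 - 89 + 22.17 - 16 = 122.17

122.17 dB


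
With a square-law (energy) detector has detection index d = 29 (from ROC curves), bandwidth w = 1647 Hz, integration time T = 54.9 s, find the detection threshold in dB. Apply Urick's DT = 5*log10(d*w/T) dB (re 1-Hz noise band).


DT = 5*log10(d*w/T) = 5*log10(29 * 1647 / 54.9) = 5*log10(870.0) = 14.7

14.7 dB


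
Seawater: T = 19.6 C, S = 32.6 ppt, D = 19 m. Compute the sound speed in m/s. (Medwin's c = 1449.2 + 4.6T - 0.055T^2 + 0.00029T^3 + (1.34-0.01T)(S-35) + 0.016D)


c = 1449.2 + 4.6*19.6 - 0.055*19.6^2 + 0.00029*19.6^3 + (1.34 - 0.01*19.6)*(32.6 - 35) + 0.016*19 = 1517.97

1517.97 m/s


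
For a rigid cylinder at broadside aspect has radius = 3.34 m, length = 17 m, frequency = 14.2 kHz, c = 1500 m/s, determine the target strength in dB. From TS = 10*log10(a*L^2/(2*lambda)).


lambda = 1500/14200 = 0.10563 m
TS = 10*log10(3.34*17^2/(2*0.10563)) = 36.6

36.6 dB


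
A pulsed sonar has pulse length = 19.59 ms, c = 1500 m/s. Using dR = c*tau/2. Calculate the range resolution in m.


dR = c*tau/2 = 1500 * 19.59e-3 / 2 = 14.6925

14.6925 m


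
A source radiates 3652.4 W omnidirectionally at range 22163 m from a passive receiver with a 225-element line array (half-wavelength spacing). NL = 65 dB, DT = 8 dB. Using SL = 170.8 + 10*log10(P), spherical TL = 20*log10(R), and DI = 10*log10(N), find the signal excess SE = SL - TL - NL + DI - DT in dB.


Step 1: SL = 170.8 + 10*log10(3652.4) = 206.43 dB
Step 2: TL = 20*log10(22163) = 86.91 dB
Step 3: DI = 10*log10(225) = 23.52 dB
Step 4: SE = SL - TL - NL + DI - DT = 206.43 - 86.91 - 65 + 23.52 - 8 = 70.04

70.04 dB


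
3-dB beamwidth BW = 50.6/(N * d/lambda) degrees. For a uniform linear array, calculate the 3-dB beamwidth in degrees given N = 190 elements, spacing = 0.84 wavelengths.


BW = 50.6 / (190 * 0.84) = 50.6 / 159.6 = 0.32

0.32 deg


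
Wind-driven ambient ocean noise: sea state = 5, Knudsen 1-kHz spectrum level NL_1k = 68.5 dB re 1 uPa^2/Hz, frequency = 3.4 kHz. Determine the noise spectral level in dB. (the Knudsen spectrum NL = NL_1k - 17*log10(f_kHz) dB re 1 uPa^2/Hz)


59.46 dB


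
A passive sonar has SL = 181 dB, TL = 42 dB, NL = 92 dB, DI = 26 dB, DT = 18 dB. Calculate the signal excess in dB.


SE = SL - TL - NL + DI - DT = 181 - 42 - 92 + 26 - 18 = 55

55 dB


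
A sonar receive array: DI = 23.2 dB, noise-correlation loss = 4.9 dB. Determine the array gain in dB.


AG = DI - L_corr = 23.2 - 4.9 = 18.3

18.3 dB


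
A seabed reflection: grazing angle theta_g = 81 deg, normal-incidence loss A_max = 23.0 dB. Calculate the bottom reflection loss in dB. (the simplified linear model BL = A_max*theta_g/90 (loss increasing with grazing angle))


BL = A_max * theta_g / 90 = 23.0 * 81 / 90 = 20.7

20.7 dB


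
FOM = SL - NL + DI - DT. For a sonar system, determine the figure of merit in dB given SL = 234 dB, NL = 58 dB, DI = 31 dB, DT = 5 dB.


202 dB


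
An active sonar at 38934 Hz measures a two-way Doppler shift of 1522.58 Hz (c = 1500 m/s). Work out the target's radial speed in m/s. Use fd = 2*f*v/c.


From fd = 2*f*v/c, v = c*fd/(2*f) = 1500 * 1522.58 / (2*38934) = 29.33

29.33 m/s


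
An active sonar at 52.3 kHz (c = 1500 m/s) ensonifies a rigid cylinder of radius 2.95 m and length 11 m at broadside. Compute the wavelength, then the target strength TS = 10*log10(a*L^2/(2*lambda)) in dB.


Step 1: lambda = c/f = 1500/52300 = 0.02868 m
Step 2: TS = 10*log10(a*L^2/(2*lambda)) = 10*log10(2.95*11^2/(2*0.02868)) = 37.94

37.94 dB


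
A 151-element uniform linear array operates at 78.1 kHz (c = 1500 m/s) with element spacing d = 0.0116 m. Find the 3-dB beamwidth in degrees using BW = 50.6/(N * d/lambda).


Step 1: lambda = 1500/78100 = 0.01921 m
Step 2: d/lambda = 0.0116/0.01921 = 0.6039
Step 3: BW = 50.6/(N * d/lambda) = 50.6/(151 * 0.6039) = 0.55

0.55 deg


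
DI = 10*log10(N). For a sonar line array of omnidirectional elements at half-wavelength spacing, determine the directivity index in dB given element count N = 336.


DI = 10*log10(336) = 25.26

25.26 dB


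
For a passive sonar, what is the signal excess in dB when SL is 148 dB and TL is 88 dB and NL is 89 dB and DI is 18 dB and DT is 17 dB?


SE = SL - TL - NL + DI - DT = 148 - 88 - 89 + 18 - 17 = -28

-28 dB


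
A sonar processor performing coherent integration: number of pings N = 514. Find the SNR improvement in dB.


27.11 dB


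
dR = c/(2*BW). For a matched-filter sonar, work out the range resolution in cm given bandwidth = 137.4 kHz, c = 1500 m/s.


dR = c/(2*BW) = 1500 / (2 * 137.4e3) = 0.0055 m = 0.55 cm

0.55 cm


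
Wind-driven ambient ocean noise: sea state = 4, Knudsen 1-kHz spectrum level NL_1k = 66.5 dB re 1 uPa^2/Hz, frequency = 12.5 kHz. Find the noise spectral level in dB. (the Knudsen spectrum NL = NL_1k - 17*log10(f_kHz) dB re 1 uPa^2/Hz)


47.85 dB


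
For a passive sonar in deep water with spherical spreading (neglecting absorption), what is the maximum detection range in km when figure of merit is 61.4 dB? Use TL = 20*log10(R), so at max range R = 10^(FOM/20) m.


At max range FOM = TL, so 20*log10(R) = 61.4
R = 10^(61.4/20) = 1174.9 m = 1.17 km

1.17 km


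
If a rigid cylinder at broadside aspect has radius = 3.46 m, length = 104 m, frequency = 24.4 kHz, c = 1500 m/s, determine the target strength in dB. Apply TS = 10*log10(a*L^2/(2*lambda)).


lambda = 1500/24400 = 0.06148 m
TS = 10*log10(3.46*104^2/(2*0.06148)) = 54.83

54.83 dB


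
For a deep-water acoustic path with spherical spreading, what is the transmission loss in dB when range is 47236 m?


TL = 20*log10(47236) = 93.49

93.49 dB


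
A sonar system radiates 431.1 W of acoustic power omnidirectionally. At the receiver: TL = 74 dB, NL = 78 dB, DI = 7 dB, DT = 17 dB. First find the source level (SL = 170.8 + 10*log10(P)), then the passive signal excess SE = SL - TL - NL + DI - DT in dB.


Step 1: SL = 170.8 + 10*log10(431.1) = 197.15 dB
Step 2: SE = SL - TL - NL + DI - DT = 197.15 - 74 - 78 + 7 - 17 = 35.15

35.15 dB


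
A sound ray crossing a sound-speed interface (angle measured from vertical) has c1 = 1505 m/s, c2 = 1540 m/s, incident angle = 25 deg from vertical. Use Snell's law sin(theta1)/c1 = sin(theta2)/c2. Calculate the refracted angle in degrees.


sin(theta2) = (c2/c1)*sin(theta1) = (1540/1505)*sin(25 deg) = 0.43245
theta2 = arcsin(0.43245) = 25.62

25.62 deg


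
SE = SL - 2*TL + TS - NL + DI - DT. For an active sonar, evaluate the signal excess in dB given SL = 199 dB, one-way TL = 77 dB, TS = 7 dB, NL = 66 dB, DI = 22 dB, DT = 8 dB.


SE = SL - 2*TL + TS - NL + DI - DT = 199 - 2*77 + (7) - 66 + 22 - 8 = 0

0 dB


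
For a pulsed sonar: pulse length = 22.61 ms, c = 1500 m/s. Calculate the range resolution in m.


16.9575 m


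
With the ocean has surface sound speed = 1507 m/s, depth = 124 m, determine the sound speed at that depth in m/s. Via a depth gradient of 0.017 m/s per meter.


c = 1507 + 0.017 * 124 = 1509.108

1509.108 m/s


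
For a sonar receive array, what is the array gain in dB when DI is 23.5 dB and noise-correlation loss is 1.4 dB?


22.1 dB


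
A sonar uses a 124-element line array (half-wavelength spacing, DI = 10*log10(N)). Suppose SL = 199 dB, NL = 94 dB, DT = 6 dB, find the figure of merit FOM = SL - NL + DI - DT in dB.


119.93 dB


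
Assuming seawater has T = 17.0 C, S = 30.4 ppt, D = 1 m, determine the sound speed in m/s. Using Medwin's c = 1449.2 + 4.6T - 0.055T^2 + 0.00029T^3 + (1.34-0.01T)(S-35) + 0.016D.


1507.56 m/s


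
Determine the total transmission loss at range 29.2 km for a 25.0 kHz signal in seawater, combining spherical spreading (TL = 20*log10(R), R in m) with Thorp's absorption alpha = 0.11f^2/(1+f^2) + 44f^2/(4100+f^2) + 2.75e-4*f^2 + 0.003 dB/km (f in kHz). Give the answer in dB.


267.57 dB


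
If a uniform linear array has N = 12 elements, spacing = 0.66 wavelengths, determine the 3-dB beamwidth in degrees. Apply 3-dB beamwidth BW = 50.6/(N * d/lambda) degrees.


6.39 deg


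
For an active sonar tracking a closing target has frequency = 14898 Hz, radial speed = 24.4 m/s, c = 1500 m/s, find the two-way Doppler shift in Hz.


fd = 2*f*v/c = 2 * 14898 * 24.4 / 1500 = 484.68

484.68 Hz


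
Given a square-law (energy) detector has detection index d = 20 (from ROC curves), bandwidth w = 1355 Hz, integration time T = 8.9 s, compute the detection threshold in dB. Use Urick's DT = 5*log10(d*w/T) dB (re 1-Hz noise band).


DT = 5*log10(d*w/T) = 5*log10(20 * 1355 / 8.9) = 5*log10(3044.94) = 17.42

17.42 dB


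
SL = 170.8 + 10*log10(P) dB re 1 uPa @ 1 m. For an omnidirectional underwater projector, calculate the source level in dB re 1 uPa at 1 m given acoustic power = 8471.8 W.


SL = 170.8 + 10*log10(8471.8) = 170.8 + 39.28 = 210.08

210.08 dB


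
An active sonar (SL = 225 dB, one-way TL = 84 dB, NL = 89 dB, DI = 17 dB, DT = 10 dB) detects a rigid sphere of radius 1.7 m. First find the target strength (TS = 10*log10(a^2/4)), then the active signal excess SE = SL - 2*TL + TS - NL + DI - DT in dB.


Step 1: TS = 10*log10(1.7^2/4) = -1.41 dB
Step 2: SE = SL - 2*TL + TS - NL + DI - DT = 225 - 2*84 + (-1.41) - 89 + 17 - 10 = -26.41

-26.41 dB


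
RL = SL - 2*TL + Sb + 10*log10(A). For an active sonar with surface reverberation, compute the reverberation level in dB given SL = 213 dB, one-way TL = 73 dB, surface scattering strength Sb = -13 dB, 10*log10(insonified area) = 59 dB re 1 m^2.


RL = SL - 2*TL + Sb + 10*log10(A) = 213 - 2*73 + (-13) + 59 = 113

113 dB


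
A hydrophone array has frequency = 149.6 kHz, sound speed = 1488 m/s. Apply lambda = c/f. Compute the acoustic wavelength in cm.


lambda = c/f = 1488 / 149600 = 0.0099 m = 0.99 cm

0.99 cm


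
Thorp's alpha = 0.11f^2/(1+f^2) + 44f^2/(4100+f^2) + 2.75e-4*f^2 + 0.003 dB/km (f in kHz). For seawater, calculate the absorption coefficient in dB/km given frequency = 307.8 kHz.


f^2 = 94740.84
alpha = 0.11*94740.84/(1+94740.84) + 44*94740.84/(4100+94740.84) + 2.75e-4*94740.84 + 0.003 = 68.342

68.342 dB/km


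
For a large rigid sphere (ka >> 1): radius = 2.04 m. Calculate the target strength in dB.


TS = 10*log10(2.04^2 / 4) = 10*log10(1.0404) = 0.17

0.17 dB


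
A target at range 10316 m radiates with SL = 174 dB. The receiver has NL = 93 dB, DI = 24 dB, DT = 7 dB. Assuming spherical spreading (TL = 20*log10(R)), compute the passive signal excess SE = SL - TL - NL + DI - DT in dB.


Step 1: TL = 20*log10(10316) = 80.27 dB
Step 2: SE = 174 - 80.27 - 93 + 24 - 7 = 17.73

17.73 dB


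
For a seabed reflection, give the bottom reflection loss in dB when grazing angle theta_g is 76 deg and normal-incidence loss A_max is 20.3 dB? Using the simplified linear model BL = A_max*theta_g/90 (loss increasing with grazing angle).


17.14 dB


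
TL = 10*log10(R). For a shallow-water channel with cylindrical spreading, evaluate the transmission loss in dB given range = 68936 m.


48.38 dB


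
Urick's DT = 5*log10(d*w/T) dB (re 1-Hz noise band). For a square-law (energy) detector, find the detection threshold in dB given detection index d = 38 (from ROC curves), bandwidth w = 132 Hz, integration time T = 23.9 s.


DT = 5*log10(d*w/T) = 5*log10(38 * 132 / 23.9) = 5*log10(209.87) = 11.61

11.61 dB


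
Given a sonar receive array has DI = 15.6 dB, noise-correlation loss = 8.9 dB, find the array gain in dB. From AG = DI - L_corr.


6.7 dB


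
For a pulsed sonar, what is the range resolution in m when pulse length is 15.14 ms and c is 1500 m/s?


dR = c*tau/2 = 1500 * 15.14e-3 / 2 = 11.355

11.355 m


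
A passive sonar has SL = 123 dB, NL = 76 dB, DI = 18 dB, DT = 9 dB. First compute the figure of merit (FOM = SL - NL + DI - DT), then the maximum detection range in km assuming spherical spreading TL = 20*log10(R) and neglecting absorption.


Step 1: FOM = SL - NL + DI - DT = 123 - 76 + 18 - 9 = 56 dB
Step 2: at max range FOM = TL = 20*log10(R), so R = 10^(56/20) = 630.96 m = 0.63 km

0.63 km


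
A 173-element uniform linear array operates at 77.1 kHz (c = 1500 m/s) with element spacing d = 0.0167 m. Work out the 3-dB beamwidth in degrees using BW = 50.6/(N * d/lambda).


Step 1: lambda = 1500/77100 = 0.01946 m
Step 2: d/lambda = 0.0167/0.01946 = 0.8582
Step 3: BW = 50.6/(N * d/lambda) = 50.6/(173 * 0.8582) = 0.34

0.34 deg


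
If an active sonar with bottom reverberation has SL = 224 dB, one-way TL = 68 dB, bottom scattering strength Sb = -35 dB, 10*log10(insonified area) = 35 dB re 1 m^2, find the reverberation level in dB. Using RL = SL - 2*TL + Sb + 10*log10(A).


RL = SL - 2*TL + Sb + 10*log10(A) = 224 - 2*68 + (-35) + 35 = 88

88 dB


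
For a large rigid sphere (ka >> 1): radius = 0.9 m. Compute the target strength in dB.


TS = 10*log10(0.9^2 / 4) = 10*log10(0.2025) = -6.94

-6.94 dB


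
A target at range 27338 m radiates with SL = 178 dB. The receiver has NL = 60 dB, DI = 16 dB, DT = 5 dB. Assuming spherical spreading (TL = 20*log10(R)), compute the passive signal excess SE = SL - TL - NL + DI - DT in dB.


Step 1: TL = 20*log10(27338) = 88.74 dB
Step 2: SE = 178 - 88.74 - 60 + 16 - 5 = 40.26

40.26 dB


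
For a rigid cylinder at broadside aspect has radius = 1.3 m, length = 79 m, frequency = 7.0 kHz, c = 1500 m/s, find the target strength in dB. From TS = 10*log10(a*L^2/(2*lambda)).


42.77 dB


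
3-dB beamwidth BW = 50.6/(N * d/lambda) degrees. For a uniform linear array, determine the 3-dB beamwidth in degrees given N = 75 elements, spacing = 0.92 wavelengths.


BW = 50.6 / (75 * 0.92) = 50.6 / 69.0 = 0.73

0.73 deg


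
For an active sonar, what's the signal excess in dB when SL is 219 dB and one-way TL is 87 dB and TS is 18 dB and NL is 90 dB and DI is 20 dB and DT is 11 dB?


SE = SL - 2*TL + TS - NL + DI - DT = 219 - 2*87 + (18) - 90 + 20 - 11 = -18

-18 dB


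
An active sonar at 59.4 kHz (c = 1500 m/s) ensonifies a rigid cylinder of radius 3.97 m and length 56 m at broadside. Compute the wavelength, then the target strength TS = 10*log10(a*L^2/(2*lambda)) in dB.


Step 1: lambda = c/f = 1500/59400 = 0.02525 m
Step 2: TS = 10*log10(a*L^2/(2*lambda)) = 10*log10(3.97*56^2/(2*0.02525)) = 53.92

53.92 dB


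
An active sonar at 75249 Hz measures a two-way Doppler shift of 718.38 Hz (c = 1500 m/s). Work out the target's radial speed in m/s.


7.16 m/s


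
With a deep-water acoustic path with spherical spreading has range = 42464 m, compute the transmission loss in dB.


92.56 dB


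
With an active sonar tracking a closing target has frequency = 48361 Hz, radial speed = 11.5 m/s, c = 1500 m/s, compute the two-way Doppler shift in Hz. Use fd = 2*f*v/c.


fd = 2*f*v/c = 2 * 48361 * 11.5 / 1500 = 741.54

741.54 Hz


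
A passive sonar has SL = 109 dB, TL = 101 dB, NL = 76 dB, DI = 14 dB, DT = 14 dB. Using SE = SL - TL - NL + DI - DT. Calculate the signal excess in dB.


SE = SL - TL - NL + DI - DT = 109 - 101 - 76 + 14 - 14 = -68

-68 dB


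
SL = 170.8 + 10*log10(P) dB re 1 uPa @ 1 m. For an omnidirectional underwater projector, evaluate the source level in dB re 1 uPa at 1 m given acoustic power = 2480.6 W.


204.75 dB


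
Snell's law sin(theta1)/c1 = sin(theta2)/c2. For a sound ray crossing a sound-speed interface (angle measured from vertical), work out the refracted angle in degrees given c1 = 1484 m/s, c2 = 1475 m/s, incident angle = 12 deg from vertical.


sin(theta2) = (c2/c1)*sin(theta1) = (1475/1484)*sin(12 deg) = 0.20665
theta2 = arcsin(0.20665) = 11.93

11.93 deg


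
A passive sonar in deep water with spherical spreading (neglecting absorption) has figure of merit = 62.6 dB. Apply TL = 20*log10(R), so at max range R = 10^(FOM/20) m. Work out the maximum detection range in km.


1.35 km


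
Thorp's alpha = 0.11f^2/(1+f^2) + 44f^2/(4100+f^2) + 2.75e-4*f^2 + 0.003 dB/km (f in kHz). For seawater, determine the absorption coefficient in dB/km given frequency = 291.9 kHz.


65.525 dB/km


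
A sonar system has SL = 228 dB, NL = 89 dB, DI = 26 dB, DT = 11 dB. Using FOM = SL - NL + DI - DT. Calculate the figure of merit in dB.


154 dB


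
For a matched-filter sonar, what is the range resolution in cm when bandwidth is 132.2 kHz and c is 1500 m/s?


dR = c/(2*BW) = 1500 / (2 * 132.2e3) = 0.0057 m = 0.57 cm

0.57 cm


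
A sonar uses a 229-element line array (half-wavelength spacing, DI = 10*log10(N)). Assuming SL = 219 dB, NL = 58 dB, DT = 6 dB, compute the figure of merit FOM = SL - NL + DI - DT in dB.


Step 1: DI = 10*log10(229) = 23.6 dB
Step 2: FOM = SL - NL + DI - DT = 219 - 58 + 23.6 - 6 = 178.6

178.6 dB


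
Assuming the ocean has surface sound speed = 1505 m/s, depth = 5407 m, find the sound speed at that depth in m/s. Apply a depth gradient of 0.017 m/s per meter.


c = 1505 + 0.017 * 5407 = 1596.919

1596.919 m/s


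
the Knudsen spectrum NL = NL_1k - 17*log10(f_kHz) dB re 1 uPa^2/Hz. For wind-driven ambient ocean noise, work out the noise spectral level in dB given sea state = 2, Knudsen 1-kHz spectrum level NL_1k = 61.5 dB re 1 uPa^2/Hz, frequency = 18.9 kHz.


NL = NL_1k - 17*log10(f_kHz) = 61.5 - 17*log10(18.9) = 61.5 - (21.7) = 39.8

39.8 dB


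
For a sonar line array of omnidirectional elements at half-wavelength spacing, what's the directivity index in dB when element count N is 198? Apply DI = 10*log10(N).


DI = 10*log10(198) = 22.97

22.97 dB


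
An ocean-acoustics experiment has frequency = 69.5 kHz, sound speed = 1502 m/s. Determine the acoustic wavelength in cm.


lambda = c/f = 1502 / 69500 = 0.0216 m = 2.16 cm

2.16 cm


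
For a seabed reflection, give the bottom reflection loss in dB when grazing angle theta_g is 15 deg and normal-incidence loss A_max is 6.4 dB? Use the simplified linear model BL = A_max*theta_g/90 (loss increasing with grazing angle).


BL = A_max * theta_g / 90 = 6.4 * 15 / 90 = 1.07

1.07 dB


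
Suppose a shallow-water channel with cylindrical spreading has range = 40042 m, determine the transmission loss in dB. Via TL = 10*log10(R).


46.03 dB


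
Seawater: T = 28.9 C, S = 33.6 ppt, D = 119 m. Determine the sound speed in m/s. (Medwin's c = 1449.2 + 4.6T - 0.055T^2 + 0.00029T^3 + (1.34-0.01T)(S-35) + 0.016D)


1543.64 m/s


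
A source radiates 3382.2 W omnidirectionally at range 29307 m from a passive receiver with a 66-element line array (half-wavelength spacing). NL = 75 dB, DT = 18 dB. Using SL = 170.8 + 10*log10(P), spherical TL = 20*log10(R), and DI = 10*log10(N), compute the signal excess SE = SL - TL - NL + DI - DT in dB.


Step 1: SL = 170.8 + 10*log10(3382.2) = 206.09 dB
Step 2: TL = 20*log10(29307) = 89.34 dB
Step 3: DI = 10*log10(66) = 18.2 dB
Step 4: SE = SL - TL - NL + DI - DT = 206.09 - 89.34 - 75 + 18.2 - 18 = 41.95

41.95 dB


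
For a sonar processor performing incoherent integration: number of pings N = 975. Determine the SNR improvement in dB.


14.95 dB


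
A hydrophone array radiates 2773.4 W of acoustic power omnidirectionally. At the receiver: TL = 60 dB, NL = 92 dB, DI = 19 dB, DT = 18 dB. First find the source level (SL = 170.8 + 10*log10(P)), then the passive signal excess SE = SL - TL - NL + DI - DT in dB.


Step 1: SL = 170.8 + 10*log10(2773.4) = 205.23 dB
Step 2: SE = SL - TL - NL + DI - DT = 205.23 - 60 - 92 + 19 - 18 = 54.23

54.23 dB


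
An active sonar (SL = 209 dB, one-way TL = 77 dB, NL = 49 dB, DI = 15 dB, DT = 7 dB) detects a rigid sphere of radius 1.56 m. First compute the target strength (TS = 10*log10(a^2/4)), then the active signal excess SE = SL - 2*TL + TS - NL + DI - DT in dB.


Step 1: TS = 10*log10(1.56^2/4) = -2.16 dB
Step 2: SE = SL - 2*TL + TS - NL + DI - DT = 209 - 2*77 + (-2.16) - 49 + 15 - 7 = 11.84

11.84 dB


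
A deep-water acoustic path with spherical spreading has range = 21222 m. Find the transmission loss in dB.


TL = 20*log10(21222) = 86.54

86.54 dB


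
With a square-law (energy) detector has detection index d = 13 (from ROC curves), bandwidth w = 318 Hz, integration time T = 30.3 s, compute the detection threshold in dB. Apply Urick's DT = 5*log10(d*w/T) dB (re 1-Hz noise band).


10.67 dB


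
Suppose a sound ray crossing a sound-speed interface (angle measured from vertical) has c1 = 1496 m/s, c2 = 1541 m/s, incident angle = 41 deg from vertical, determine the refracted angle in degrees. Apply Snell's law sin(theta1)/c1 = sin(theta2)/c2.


42.52 deg


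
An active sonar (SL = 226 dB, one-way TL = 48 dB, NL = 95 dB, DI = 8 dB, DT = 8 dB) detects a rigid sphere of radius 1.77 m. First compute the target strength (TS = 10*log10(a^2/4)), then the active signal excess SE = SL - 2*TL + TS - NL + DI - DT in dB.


Step 1: TS = 10*log10(1.77^2/4) = -1.06 dB
Step 2: SE = SL - 2*TL + TS - NL + DI - DT = 226 - 2*48 + (-1.06) - 95 + 8 - 8 = 33.94

33.94 dB


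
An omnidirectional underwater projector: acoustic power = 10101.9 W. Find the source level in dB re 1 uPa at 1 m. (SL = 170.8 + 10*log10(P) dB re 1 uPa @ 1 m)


210.84 dB


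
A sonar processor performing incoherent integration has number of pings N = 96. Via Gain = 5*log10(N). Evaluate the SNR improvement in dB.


Gain = 5*log10(96) = 9.91

9.91 dB


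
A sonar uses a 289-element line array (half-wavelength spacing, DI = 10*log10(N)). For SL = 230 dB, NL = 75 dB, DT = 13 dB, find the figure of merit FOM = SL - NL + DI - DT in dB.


Step 1: DI = 10*log10(289) = 24.61 dB
Step 2: FOM = SL - NL + DI - DT = 230 - 75 + 24.61 - 13 = 166.61

166.61 dB


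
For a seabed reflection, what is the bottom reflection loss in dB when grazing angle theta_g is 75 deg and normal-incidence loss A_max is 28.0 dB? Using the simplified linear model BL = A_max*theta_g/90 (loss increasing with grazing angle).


23.33 dB


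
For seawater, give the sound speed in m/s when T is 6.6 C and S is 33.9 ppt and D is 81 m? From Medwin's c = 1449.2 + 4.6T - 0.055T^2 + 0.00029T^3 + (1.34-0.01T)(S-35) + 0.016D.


c = 1449.2 + 4.6*6.6 - 0.055*6.6^2 + 0.00029*6.6^3 + (1.34 - 0.01*6.6)*(33.9 - 35) + 0.016*81 = 1477.14

1477.14 m/s


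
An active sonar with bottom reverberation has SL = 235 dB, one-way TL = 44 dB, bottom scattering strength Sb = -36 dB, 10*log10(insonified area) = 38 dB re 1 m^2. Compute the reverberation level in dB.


RL = SL - 2*TL + Sb + 10*log10(A) = 235 - 2*44 + (-36) + 38 = 149

149 dB


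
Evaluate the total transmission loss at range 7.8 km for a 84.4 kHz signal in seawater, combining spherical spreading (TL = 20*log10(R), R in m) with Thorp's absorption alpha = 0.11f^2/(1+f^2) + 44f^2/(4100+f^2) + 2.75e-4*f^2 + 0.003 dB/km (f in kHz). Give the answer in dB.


Step 1 (Thorp): alpha = 0.11*7123.36/(1+7123.36) + 44*7123.36/(4100+7123.36) + 2.75e-4*7123.36 + 0.003 = 29.9983 dB/km
Step 2: TL_spread = 20*log10(7800) = 77.84 dB
Step 3: TL_abs = alpha*R = 29.9983 * 7.8 = 233.99 dB
Step 4: TL_total = 77.84 + 233.99 = 311.83

311.83 dB


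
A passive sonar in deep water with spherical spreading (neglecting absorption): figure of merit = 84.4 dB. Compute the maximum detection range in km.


At max range FOM = TL, so 20*log10(R) = 84.4
R = 10^(84.4/20) = 16595.87 m = 16.6 km

16.6 km


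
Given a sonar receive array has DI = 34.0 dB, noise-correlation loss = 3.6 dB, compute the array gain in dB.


AG = DI - L_corr = 34.0 - 3.6 = 30.4

30.4 dB


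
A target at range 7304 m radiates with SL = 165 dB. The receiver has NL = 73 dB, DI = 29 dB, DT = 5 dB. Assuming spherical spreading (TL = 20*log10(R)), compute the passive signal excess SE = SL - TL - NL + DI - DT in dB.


Step 1: TL = 20*log10(7304) = 77.27 dB
Step 2: SE = 165 - 77.27 - 73 + 29 - 5 = 38.73

38.73 dB


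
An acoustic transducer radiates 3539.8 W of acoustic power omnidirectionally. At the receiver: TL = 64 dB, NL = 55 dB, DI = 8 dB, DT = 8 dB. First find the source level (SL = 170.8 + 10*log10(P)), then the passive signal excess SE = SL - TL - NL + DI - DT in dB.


Step 1: SL = 170.8 + 10*log10(3539.8) = 206.29 dB
Step 2: SE = SL - TL - NL + DI - DT = 206.29 - 64 - 55 + 8 - 8 = 87.29

87.29 dB


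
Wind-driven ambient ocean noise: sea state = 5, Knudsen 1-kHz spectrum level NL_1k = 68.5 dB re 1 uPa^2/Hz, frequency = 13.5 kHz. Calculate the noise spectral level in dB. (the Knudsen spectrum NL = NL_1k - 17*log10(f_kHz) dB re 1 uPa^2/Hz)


NL = NL_1k - 17*log10(f_kHz) = 68.5 - 17*log10(13.5) = 68.5 - (19.22) = 49.28

49.28 dB


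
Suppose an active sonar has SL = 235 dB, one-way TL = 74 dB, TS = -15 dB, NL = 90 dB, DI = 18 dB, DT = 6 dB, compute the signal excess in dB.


SE = SL - 2*TL + TS - NL + DI - DT = 235 - 2*74 + (-15) - 90 + 18 - 6 = -6

-6 dB


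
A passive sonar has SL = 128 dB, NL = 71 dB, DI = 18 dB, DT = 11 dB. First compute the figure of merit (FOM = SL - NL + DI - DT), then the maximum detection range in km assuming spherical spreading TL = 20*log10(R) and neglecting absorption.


Step 1: FOM = SL - NL + DI - DT = 128 - 71 + 18 - 11 = 64 dB
Step 2: at max range FOM = TL = 20*log10(R), so R = 10^(64/20) = 1584.89 m = 1.58 km

1.58 km


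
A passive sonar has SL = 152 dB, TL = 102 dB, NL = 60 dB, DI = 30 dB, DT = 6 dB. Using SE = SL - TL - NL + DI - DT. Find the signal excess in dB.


SE = SL - TL - NL + DI - DT = 152 - 102 - 60 + 30 - 6 = 14

14 dB


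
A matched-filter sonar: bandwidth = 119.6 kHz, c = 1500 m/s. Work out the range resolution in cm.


dR = c/(2*BW) = 1500 / (2 * 119.6e3) = 0.0063 m = 0.63 cm

0.63 cm


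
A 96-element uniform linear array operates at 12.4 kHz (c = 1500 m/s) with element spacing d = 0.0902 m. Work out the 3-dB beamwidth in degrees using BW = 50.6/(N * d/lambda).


0.71 deg


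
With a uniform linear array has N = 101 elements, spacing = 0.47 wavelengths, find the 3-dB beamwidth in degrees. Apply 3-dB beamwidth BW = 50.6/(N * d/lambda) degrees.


BW = 50.6 / (101 * 0.47) = 50.6 / 47.47 = 1.07

1.07 deg


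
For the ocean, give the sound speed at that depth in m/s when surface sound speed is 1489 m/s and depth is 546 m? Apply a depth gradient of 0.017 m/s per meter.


c = 1489 + 0.017 * 546 = 1498.282

1498.282 m/s


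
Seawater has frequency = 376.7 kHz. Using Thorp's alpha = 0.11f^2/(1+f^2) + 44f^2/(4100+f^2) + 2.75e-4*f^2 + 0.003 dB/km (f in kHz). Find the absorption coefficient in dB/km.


f^2 = 141902.89
alpha = 0.11*141902.89/(1+141902.89) + 44*141902.89/(4100+141902.89) + 2.75e-4*141902.89 + 0.003 = 81.901

81.901 dB/km


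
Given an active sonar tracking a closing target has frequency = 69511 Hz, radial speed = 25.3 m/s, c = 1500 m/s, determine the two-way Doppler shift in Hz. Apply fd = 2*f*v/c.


fd = 2*f*v/c = 2 * 69511 * 25.3 / 1500 = 2344.84

2344.84 Hz


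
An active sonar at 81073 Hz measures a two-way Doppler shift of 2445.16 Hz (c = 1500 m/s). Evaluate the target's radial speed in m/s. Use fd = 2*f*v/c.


From fd = 2*f*v/c, v = c*fd/(2*f) = 1500 * 2445.16 / (2*81073) = 22.62

22.62 m/s


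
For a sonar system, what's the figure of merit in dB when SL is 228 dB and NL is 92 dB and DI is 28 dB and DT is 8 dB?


FOM = SL - NL + DI - DT = 228 - 92 + 28 - 8 = 156

156 dB


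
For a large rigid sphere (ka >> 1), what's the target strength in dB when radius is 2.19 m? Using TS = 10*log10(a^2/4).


TS = 10*log10(2.19^2 / 4) = 10*log10(1.199025) = 0.79

0.79 dB


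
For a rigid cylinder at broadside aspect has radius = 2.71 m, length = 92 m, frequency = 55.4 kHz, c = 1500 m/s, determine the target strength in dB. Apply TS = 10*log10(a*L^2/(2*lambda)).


lambda = 1500/55400 = 0.02708 m
TS = 10*log10(2.71*92^2/(2*0.02708)) = 56.27

56.27 dB


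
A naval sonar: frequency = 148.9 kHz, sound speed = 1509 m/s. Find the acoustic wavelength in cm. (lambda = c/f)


lambda = c/f = 1509 / 148900 = 0.0101 m = 1.01 cm

1.01 cm


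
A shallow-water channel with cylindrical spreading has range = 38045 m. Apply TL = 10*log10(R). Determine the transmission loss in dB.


TL = 10*log10(38045) = 45.8

45.8 dB


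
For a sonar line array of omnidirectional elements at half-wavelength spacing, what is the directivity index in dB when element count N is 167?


DI = 10*log10(167) = 22.23

22.23 dB


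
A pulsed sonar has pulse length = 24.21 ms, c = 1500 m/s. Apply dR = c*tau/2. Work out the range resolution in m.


dR = c*tau/2 = 1500 * 24.21e-3 / 2 = 18.1575

18.1575 m


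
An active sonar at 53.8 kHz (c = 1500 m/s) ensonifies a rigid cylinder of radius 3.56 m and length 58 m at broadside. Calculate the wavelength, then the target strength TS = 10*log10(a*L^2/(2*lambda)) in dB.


Step 1: lambda = c/f = 1500/53800 = 0.02788 m
Step 2: TS = 10*log10(a*L^2/(2*lambda)) = 10*log10(3.56*58^2/(2*0.02788)) = 53.32

53.32 dB


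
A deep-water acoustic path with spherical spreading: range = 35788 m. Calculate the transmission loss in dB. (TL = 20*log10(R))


91.07 dB


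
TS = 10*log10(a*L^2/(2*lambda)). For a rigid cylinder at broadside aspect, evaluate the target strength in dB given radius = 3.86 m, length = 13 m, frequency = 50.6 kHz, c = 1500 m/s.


lambda = 1500/50600 = 0.02964 m
TS = 10*log10(3.86*13^2/(2*0.02964)) = 40.42

40.42 dB


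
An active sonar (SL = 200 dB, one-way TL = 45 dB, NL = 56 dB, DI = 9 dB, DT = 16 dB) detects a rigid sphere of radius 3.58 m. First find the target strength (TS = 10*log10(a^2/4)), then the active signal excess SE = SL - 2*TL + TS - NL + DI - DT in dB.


Step 1: TS = 10*log10(3.58^2/4) = 5.06 dB
Step 2: SE = SL - 2*TL + TS - NL + DI - DT = 200 - 2*45 + (5.06) - 56 + 9 - 16 = 52.06

52.06 dB


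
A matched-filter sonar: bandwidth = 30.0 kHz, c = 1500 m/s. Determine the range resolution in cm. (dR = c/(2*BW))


2.5 cm


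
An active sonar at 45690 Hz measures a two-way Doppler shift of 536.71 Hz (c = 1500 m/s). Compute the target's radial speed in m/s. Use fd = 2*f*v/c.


8.81 m/s


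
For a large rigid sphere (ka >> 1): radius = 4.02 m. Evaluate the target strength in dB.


6.06 dB


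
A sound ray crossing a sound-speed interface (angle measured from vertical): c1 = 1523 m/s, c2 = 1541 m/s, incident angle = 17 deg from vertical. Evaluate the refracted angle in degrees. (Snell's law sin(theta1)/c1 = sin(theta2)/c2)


sin(theta2) = (c2/c1)*sin(theta1) = (1541/1523)*sin(17 deg) = 0.29583
theta2 = arcsin(0.29583) = 17.21

17.21 deg


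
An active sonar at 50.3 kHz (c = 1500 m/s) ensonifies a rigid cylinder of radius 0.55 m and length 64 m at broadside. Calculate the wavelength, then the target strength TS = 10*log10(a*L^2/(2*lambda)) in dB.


Step 1: lambda = c/f = 1500/50300 = 0.02982 m
Step 2: TS = 10*log10(a*L^2/(2*lambda)) = 10*log10(0.55*64^2/(2*0.02982)) = 45.77

45.77 dB


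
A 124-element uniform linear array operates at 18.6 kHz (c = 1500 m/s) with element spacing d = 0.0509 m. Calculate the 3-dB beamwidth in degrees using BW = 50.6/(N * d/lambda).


0.65 deg


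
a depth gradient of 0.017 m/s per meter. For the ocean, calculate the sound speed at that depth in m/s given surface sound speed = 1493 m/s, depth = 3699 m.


c = 1493 + 0.017 * 3699 = 1555.883

1555.883 m/s


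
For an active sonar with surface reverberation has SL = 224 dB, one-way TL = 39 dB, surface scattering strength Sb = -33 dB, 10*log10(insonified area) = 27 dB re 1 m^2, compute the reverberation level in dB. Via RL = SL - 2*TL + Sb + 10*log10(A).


RL = SL - 2*TL + Sb + 10*log10(A) = 224 - 2*39 + (-33) + 27 = 140

140 dB


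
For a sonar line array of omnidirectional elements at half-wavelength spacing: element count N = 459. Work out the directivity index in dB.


26.62 dB


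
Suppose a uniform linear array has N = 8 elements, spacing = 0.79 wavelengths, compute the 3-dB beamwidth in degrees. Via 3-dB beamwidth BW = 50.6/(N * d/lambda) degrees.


BW = 50.6 / (8 * 0.79) = 50.6 / 6.32 = 8.01

8.01 deg


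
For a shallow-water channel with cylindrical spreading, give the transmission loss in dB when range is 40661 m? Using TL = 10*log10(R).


46.09 dB


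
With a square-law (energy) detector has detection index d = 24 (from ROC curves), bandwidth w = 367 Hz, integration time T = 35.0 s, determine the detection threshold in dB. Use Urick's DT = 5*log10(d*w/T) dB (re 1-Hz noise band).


DT = 5*log10(d*w/T) = 5*log10(24 * 367 / 35.0) = 5*log10(251.66) = 12.0

12.0 dB
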